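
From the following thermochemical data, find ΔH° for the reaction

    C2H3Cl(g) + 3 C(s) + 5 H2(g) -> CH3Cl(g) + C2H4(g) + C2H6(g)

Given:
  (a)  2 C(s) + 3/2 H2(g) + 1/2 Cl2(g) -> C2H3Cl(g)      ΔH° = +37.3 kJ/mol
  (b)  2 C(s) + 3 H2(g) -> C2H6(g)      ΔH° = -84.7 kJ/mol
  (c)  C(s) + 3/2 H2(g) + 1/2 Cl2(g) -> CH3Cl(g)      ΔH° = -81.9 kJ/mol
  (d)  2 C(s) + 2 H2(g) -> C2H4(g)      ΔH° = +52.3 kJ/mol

ΔH° = -151.6 kJ/mol

(a) reversed (C2H3Cl(g) must end up as a reactant): -37.3 kJ/mol
(b) as written (C2H6(g) already on the product side): -84.7 kJ/mol
(c) as written (CH3Cl(g) already on the product side): -81.9 kJ/mol
(d) as written (C2H4(g) already on the product side): +52.3 kJ/mol
ΔH° = (-37.3) + (-84.7) + (-81.9) + (+52.3) = -151.6 kJ/mol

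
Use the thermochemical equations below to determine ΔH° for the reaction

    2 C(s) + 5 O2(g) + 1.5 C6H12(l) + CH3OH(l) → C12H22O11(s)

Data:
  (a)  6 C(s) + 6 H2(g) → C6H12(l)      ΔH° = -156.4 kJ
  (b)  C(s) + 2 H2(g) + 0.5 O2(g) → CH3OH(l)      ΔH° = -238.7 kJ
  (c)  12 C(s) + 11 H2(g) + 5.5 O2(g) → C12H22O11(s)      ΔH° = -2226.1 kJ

ΔH° = -1752.8 kJ

(a) reversed and × 3/2: (-3/2)·(-156.4) = +234.6 kJ
(b) reversed: +238.7 kJ
(c) as written: -2226.1 kJ
ΔH° = (-3/2)·(-156.4) + (-1)·(-238.7) + (1)·(-2226.1) = -1752.8 kJ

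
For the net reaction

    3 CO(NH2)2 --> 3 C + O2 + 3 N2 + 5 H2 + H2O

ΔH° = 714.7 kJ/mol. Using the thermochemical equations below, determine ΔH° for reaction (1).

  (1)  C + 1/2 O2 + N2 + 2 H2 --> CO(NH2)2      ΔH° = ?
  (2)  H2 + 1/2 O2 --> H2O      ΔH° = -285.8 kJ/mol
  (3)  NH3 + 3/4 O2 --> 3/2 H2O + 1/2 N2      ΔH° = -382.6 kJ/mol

(1) reversed and × 3 (reverse to put CO(NH2)2 on the reactant side; scale by 3 for the 3 CO(NH2)2): contributes −3·x
(2) as written: -285.8 kJ/mol
(3): not needed (NH3 appears nowhere else).
+714.7 = (-285.8) − 3·x
x = (+714.7 − (-285.8)) / (-3) = -333.5 kJ/mol

ΔH° = -333.5 kJ/mol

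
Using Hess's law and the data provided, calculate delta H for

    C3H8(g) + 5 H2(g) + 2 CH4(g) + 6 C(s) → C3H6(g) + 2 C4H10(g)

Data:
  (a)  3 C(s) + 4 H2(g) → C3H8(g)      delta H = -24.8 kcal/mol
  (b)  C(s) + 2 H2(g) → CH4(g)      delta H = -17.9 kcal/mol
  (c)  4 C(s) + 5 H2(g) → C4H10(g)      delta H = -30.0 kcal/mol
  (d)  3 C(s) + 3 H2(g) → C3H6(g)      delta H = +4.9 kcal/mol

delta H = 5.5 kcal/mol

(a) reversed (C3H8(g) must end up as a reactant): +24.8 kcal/mol
(b) reversed and × 2 (reverse to put CH4(g) on the reactant side; scale by 2 for the 2 CH4(g)): (-2)·(-17.9) = +35.8 kcal/mol
(c) × 2 (×2 to match 2 C4H10(g) in the target): (2)·(-30.0) = -60.0 kcal/mol
(d) as written (C3H6(g) already on the product side): +4.9 kcal/mol
delta H = (-1)·(-24.8) + (-2)·(-17.9) + (2)·(-30.0) + (1)·(+4.9) = 5.5 kcal/mol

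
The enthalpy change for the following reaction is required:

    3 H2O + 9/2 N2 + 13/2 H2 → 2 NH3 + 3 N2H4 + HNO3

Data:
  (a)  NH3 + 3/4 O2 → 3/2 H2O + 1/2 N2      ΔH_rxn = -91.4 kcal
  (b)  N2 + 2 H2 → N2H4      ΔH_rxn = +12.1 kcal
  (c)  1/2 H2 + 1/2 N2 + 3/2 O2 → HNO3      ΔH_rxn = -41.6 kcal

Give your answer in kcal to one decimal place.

ΔH_rxn = 177.5 kcal

(a) reversed and × 2 (reverse to put NH3 on the product side; scale by 2 for the 2 NH3): (-2)·(-91.4) = +182.8 kcal
(b) × 3 (×3 to match 3 N2H4 in the target): (3)·(+12.1) = +36.3 kcal
(c) as written (HNO3 already on the product side): -41.6 kcal
ΔH_rxn = (-2)·(-91.4) + (3)·(+12.1) + (1)·(-41.6) = 177.5 kcal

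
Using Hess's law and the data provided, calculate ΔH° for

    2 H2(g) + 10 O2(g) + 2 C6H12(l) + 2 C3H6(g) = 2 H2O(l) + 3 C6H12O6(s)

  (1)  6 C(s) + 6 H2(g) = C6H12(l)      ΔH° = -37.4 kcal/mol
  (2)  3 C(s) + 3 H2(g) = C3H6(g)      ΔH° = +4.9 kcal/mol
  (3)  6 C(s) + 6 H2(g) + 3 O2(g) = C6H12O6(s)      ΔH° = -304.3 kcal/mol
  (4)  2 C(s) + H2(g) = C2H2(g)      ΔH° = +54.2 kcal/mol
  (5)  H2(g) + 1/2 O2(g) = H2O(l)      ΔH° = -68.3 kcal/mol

ΔH° = -984.5 kcal/mol

(1) reversed and × 2: (-2)·(-37.4) = +74.8 kcal/mol
(2) reversed and × 2: (-2)·(+4.9) = -9.8 kcal/mol
(3) × 3: (3)·(-304.3) = -912.9 kcal/mol
(4): not needed.
(5) × 2: (2)·(-68.3) = -136.6 kcal/mol
ΔH° = (+74.8) + (-9.8) + (-912.9) + (-136.6) = -984.5 kcal/mol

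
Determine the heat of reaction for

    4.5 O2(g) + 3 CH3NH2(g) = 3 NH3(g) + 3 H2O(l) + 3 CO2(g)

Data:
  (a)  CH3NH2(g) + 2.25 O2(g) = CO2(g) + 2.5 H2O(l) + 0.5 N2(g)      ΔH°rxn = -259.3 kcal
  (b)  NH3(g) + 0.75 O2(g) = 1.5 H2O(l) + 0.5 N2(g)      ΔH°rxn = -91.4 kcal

(a) × 3: (3)·(-259.3) = -777.9 kcal
(b) reversed and × 3: (-3)·(-91.4) = +274.2 kcal
Combining the equations, ΔH°rxn = (3)·(-259.3) + (-3)·(-91.4) = -503.7 kcal

ΔH°rxn = -503.7 kcal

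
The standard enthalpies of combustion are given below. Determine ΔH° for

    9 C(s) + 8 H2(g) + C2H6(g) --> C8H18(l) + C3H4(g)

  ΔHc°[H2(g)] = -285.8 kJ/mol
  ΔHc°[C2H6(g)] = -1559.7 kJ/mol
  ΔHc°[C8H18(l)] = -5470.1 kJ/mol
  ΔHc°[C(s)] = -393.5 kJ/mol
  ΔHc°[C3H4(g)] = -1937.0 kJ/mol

ΔH° = 19.5 kJ/mol

Using ΔH = Σ nΔHc°(reactants) − Σ nΔHc°(products):
= [9·(-393.5) + 8·(-285.8) + 1·(-1559.7)] − [1·(-5470.1) + 1·(-1937.0)]
= 19.5 kJ/mol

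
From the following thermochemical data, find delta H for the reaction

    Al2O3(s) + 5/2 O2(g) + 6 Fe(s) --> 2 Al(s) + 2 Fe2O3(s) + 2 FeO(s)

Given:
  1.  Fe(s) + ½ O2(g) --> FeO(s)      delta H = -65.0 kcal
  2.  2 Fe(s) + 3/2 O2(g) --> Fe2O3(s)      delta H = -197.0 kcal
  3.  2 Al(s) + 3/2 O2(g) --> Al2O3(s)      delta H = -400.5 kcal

delta H = -123.5 kcal

eq. 1 × 2: (2)·(-65.0) = -130.0 kcal
eq. 2 × 2: (2)·(-197.0) = -394.0 kcal
eq. 3 reversed: +400.5 kcal
delta H = (2)·(-65.0) + (2)·(-197.0) + (-1)·(-400.5) = -123.5 kcal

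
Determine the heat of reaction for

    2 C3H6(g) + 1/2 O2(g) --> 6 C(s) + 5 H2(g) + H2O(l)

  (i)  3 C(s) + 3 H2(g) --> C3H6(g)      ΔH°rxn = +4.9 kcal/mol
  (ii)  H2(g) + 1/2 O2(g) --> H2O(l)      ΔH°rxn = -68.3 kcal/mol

(i) reversed and × 2: (-2)·(+4.9) = -9.8 kcal/mol
(ii) as written: -68.3 kcal/mol
ΔH°rxn = (-2)·(+4.9) + (1)·(-68.3) = -78.1 kcal/mol

ΔH°rxn = -78.1 kcal/mol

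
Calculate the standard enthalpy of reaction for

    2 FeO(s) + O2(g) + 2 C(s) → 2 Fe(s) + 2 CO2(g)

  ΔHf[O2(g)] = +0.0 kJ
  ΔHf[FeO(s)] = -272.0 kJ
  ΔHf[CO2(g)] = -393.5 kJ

ΔH_rxn = -243.0 kJ

Products: 2·(+0.0) + 2·(-393.5) = -787.0
Reactants: 2·(-272.0) + 1·(+0.0) + 2·(+0.0) = -544.0
ΔH_rxn = (-787.0) − (-544.0) = -243.0 kJ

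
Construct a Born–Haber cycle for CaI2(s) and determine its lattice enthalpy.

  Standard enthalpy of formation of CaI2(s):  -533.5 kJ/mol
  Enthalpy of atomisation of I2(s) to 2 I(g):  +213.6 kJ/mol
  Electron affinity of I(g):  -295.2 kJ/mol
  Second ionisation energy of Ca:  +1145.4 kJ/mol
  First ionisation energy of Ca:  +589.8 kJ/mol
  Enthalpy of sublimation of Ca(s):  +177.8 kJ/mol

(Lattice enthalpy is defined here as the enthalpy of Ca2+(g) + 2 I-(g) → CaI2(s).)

ΔHf° = 1·ΔHsub + 1·(ΣIE) + 1·D(I2) + 2·EA + U
-533.5 = 1·(+177.8) + 1·(+1735.2) + 1·(+213.6) + 2·(-295.2) + U
U = -533.5 − (+1536.2) = -2069.7 kJ/mol

U = -2069.7 kJ/mol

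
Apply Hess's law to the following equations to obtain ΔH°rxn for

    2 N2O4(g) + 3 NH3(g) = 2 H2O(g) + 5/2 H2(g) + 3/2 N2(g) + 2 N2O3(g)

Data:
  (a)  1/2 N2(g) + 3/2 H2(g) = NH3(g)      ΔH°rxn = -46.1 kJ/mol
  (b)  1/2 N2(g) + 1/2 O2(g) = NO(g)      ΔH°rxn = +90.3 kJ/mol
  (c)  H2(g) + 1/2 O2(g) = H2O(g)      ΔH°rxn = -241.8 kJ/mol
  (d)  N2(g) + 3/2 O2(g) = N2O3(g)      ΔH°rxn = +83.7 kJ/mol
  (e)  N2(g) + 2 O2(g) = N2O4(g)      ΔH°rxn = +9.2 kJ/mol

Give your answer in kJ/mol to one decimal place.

ΔH°rxn = -196.3 kJ/mol

(a) reversed and × 3 (NH3(g) must end up as a reactant; ×3 to match 3 NH3(g) in the target): (-3)·(-46.1) = +138.3 kJ/mol
(b): not needed (NO(g) appears nowhere else).
(c) × 2 (scale by 2 for the 2 H2O(g)): (2)·(-241.8) = -483.6 kJ/mol
(d) × 2 (scale by 2 for the 2 N2O3(g)): (2)·(+83.7) = +167.4 kJ/mol
(e) reversed and × 2 (N2O4(g) must end up as a reactant; scale by 2 for the 2 N2O4(g)): (-2)·(+9.2) = -18.4 kJ/mol
Summing the manipulated equations, ΔH°rxn = (-3)·(-46.1) + (2)·(-241.8) + (2)·(+83.7) + (-2)·(+9.2) = -196.3 kJ/mol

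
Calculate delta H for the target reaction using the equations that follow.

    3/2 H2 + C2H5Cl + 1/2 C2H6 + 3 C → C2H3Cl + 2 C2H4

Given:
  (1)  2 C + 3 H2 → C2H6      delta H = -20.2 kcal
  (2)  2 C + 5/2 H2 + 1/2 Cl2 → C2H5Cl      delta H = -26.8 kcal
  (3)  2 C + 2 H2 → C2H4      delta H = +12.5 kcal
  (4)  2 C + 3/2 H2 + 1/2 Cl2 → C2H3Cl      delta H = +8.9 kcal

delta H = 70.8 kcal

(1) reversed and × 1/2: (-1/2)·(-20.2) = +10.1 kcal
(2) reversed: +26.8 kcal
(3) × 2: (2)·(+12.5) = +25.0 kcal
(4) as written: +8.9 kcal
delta H = (-1/2)·(-20.2) + (-1)·(-26.8) + (2)·(+12.5) + (1)·(+8.9) = 70.8 kcal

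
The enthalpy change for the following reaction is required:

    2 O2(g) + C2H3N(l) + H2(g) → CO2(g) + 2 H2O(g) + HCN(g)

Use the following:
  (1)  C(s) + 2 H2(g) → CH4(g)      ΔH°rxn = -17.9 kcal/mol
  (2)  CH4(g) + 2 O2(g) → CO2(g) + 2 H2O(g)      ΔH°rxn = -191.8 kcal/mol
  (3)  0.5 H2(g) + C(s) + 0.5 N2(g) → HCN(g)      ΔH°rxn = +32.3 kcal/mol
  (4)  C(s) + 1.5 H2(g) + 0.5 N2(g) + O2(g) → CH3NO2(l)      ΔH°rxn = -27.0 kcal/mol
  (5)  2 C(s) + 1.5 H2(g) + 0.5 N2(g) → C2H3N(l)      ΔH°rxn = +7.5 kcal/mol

(1) as written: -17.9 kcal/mol
(2) as written (CO2(g) already on the product side): -191.8 kcal/mol
(3) as written (HCN(g) already on the product side): +32.3 kcal/mol
(4): not needed (CH3NO2(l) appears nowhere else).
(5) reversed (reverse to put C2H3N(l) on the reactant side): -7.5 kcal/mol
By Hess's law, ΔH°rxn = (1)·(-17.9) + (1)·(-191.8) + (1)·(+32.3) + (-1)·(+7.5) = -184.9 kcal/mol

ΔH°rxn = -184.9 kcal/mol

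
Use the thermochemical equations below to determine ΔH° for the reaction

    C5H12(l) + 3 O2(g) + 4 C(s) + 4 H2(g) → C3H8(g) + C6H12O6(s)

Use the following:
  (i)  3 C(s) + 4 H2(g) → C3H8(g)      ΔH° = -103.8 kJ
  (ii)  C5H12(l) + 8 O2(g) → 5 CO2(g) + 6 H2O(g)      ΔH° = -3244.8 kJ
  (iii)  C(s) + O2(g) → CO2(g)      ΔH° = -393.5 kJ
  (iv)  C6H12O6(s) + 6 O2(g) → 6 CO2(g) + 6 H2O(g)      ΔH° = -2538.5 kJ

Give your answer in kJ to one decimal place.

(i) as written: -103.8 kJ
(ii) as written: -3244.8 kJ
(iii) as written: -393.5 kJ
(iv) reversed: +2538.5 kJ
ΔH° = (1)·(-103.8) + (1)·(-3244.8) + (1)·(-393.5) + (-1)·(-2538.5) = -1203.6 kJ

ΔH° = -1203.6 kJ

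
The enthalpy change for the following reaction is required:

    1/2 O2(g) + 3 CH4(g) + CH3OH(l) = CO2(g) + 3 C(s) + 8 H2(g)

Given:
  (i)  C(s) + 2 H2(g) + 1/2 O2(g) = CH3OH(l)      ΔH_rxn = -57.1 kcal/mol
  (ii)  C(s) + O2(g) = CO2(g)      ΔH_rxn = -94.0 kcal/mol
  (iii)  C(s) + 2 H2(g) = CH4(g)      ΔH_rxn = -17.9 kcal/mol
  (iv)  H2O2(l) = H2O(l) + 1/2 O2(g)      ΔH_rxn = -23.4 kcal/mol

ΔH_rxn = 16.8 kcal/mol

(i) reversed (reverse to put CH3OH(l) on the reactant side): +57.1 kcal/mol
(ii) as written (CO2(g) already on the product side): -94.0 kcal/mol
(iii) reversed and × 3 (CH4(g) must end up as a reactant; scale by 3 for the 3 CH4(g)): (-3)·(-17.9) = +53.7 kcal/mol
(iv): not needed (H2O2(l) appears nowhere else).
ΔH_rxn = (+57.1) + (-94.0) + (+53.7) = 16.8 kcal/mol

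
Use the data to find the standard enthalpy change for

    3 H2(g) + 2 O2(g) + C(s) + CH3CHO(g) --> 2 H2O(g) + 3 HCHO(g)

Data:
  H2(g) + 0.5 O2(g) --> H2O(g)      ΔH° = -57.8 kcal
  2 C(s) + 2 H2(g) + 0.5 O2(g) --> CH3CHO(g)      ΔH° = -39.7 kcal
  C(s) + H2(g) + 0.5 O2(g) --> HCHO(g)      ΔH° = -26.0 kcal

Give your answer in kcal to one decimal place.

ΔH° = -153.9 kcal

equation 1 × 2 (×2 to match 2 H2O(g) in the target): (2)·(-57.8) = -115.6 kcal
equation 2 reversed (CH3CHO(g) must end up as a reactant): +39.7 kcal
equation 3 × 3 (scale by 3 for the 3 HCHO(g)): (3)·(-26.0) = -78.0 kcal
Combining the equations, ΔH° = (-115.6) + (+39.7) + (-78.0) = -153.9 kcal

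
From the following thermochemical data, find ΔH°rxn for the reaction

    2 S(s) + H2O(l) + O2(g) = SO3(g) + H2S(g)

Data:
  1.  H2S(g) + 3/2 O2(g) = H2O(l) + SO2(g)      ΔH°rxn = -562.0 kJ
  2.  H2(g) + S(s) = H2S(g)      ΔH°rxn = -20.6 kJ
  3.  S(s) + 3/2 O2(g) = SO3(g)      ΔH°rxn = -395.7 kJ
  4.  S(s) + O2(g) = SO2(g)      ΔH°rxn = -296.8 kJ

eq. 1 reversed (reverse to put H2O(l) on the reactant side): +562.0 kJ
eq. 2: not needed (H2(g) appears nowhere else).
eq. 3 as written (SO3(g) already on the product side): -395.7 kJ
eq. 4 as written: -296.8 kJ
ΔH°rxn = (-1)·(-562.0) + (1)·(-395.7) + (1)·(-296.8) = -130.5 kJ

ΔH°rxn = -130.5 kJ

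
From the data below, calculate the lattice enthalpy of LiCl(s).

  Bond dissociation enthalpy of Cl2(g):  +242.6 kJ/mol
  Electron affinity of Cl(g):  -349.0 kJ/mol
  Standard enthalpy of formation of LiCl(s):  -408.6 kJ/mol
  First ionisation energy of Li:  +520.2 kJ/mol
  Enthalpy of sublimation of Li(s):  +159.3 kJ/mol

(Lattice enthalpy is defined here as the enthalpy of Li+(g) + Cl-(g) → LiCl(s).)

ΔHf° = 1·ΔHsub + 1·(ΣIE) + 1/2·D(Cl2) + 1·EA + U
-408.6 = 1·(+159.3) + 1·(+520.2) + 1/2·(+242.6) + 1·(-349.0) + U
U = -408.6 − (+451.8) = -860.4 kJ/mol

U = -860.4 kJ/mol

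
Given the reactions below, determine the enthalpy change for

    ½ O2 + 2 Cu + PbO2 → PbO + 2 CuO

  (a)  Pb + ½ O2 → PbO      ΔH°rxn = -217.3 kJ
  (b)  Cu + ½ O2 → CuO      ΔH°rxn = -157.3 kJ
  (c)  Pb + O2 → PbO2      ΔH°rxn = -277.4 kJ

ΔH°rxn = -254.5 kJ

(a) as written (PbO already on the product side): -217.3 kJ
(b) × 2 (×2 to match 2 CuO in the target): (2)·(-157.3) = -314.6 kJ
(c) reversed (reverse to put PbO2 on the reactant side): +277.4 kJ
Combining the equations, ΔH°rxn = (-217.3) + (-314.6) + (+277.4) = -254.5 kJ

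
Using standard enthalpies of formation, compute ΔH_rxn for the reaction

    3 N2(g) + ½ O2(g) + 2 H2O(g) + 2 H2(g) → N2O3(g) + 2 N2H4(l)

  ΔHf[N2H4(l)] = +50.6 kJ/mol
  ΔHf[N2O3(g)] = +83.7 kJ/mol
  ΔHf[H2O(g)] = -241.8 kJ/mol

ΔH_rxn = 668.5 kJ/mol

ΔH°rxn = Σ nΔHf°(products) − Σ nΔHf°(reactants).
Products: 1·(+83.7) + 2·(+50.6) = +184.9
Reactants: 3·(+0.0) + 1/2·(+0.0) + 2·(-241.8) + 2·(+0.0) = -483.6
ΔH_rxn = (+184.9) − (-483.6) = 668.5 kJ/mol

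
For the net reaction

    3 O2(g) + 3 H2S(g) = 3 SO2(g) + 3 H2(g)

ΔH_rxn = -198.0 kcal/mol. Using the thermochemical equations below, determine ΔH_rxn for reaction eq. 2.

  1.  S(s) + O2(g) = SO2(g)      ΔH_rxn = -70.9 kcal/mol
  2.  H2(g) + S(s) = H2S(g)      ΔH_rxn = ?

eq. 1 × 3 (scale by 3 for the 3 SO2(g)): (3)·(-70.9) = -212.7 kcal/mol
eq. 2 reversed and × 3 (reverse to put H2S(g) on the reactant side; ×3 to match 3 H2S(g) in the target): contributes −3·x
-198.0 = (-212.7) − 3·x
x = (-198.0 − (-212.7)) / (-3) = -4.9 kcal/mol

ΔH_rxn = -4.9 kcal/mol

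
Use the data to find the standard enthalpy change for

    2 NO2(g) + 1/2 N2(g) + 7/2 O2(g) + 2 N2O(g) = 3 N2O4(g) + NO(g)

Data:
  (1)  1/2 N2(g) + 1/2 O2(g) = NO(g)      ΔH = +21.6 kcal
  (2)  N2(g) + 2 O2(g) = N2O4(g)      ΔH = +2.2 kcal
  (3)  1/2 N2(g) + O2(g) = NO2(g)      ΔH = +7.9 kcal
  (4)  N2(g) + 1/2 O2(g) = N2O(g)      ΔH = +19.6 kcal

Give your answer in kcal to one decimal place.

ΔH = -26.8 kcal

(1) as written (NO(g) already on the product side): +21.6 kcal
(2) × 3 (×3 to match 3 N2O4(g) in the target): (3)·(+2.2) = +6.6 kcal
(3) reversed and × 2 (reverse to put NO2(g) on the reactant side; scale by 2 for the 2 NO2(g)): (-2)·(+7.9) = -15.8 kcal
(4) reversed and × 2 (N2O(g) must end up as a reactant; scale by 2 for the 2 N2O(g)): (-2)·(+19.6) = -39.2 kcal
Combining the equations, ΔH = (+21.6) + (+6.6) + (-15.8) + (-39.2) = -26.8 kcal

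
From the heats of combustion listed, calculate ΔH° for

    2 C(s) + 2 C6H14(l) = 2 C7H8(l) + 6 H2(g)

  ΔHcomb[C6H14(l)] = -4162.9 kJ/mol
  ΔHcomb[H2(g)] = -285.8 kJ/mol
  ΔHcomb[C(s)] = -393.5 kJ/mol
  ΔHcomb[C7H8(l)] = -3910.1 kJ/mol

Using ΔH = Σ nΔHc°(reactants) − Σ nΔHc°(products):
= [2·(-393.5) + 2·(-4162.9)] − [2·(-3910.1) + 6·(-285.8)]
= 422.2 kJ/mol

ΔH° = 422.2 kJ/mol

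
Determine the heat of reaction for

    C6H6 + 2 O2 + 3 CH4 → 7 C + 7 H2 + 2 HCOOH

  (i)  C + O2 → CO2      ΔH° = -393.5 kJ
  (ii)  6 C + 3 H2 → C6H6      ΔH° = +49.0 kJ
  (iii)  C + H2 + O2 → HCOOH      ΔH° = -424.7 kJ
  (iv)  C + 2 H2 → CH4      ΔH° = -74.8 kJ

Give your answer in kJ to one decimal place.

(i): not needed (CO2 appears nowhere else).
(ii) reversed (reverse to put C6H6 on the reactant side): -49.0 kJ
(iii) × 2 (scale by 2 for the 2 HCOOH): (2)·(-424.7) = -849.4 kJ
(iv) reversed and × 3 (CH4 must end up as a reactant; scale by 3 for the 3 CH4): (-3)·(-74.8) = +224.4 kJ
ΔH° = (-49.0) + (-849.4) + (+224.4) = -674.0 kJ

ΔH° = -674.0 kJ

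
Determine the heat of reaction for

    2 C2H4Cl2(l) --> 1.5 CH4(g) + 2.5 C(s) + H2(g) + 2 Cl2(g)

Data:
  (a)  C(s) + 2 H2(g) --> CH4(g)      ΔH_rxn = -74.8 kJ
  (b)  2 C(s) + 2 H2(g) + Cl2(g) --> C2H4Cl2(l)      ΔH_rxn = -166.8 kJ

ΔH_rxn = 221.4 kJ

(a) × 3/2: (3/2)·(-74.8) = -112.2 kJ
(b) reversed and × 2: (-2)·(-166.8) = +333.6 kJ
ΔH_rxn = (-112.2) + (+333.6) = 221.4 kJ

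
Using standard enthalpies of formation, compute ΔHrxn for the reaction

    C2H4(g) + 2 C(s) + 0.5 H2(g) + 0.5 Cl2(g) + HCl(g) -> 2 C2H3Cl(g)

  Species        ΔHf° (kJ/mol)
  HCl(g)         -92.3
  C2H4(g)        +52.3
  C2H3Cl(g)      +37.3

ΔHrxn = 114.6 kJ/mol

Products: 2·(+37.3) = +74.6
Reactants: 1·(+52.3) + 2·(+0.0) + 1/2·(+0.0) + 1/2·(+0.0) + 1·(-92.3) = -40.0
ΔHrxn = (+74.6) − (-40.0) = 114.6 kJ/mol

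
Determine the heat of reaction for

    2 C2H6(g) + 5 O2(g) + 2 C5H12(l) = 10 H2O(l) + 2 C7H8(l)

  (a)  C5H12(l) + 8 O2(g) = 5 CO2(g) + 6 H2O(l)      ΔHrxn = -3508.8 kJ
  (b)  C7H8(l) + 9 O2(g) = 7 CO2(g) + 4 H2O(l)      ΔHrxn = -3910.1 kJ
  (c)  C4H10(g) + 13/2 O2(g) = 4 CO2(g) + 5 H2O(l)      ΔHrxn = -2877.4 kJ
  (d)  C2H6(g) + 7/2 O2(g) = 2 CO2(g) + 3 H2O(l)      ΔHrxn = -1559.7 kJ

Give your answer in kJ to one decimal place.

ΔHrxn = -2316.8 kJ

(a) × 2: (2)·(-3508.8) = -7017.6 kJ
(b) reversed and × 2: (-2)·(-3910.1) = +7820.2 kJ
(c): not needed.
(d) × 2: (2)·(-1559.7) = -3119.4 kJ
By Hess's law, ΔHrxn = (2)·(-3508.8) + (-2)·(-3910.1) + (2)·(-1559.7) = -2316.8 kJ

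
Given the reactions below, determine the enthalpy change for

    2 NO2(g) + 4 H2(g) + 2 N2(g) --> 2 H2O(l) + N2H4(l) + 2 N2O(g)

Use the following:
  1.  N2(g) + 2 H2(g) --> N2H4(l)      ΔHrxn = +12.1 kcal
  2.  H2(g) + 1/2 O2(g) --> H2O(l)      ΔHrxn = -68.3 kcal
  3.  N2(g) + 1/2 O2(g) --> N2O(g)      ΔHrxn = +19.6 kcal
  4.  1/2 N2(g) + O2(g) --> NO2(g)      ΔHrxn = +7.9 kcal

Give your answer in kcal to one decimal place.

eq. 1 as written (N2H4(l) already on the product side): +12.1 kcal
eq. 2 × 2 (×2 to match 2 H2O(l) in the target): (2)·(-68.3) = -136.6 kcal
eq. 3 × 2 (×2 to match 2 N2O(g) in the target): (2)·(+19.6) = +39.2 kcal
eq. 4 reversed and × 2 (reverse to put NO2(g) on the reactant side; ×2 to match 2 NO2(g) in the target): (-2)·(+7.9) = -15.8 kcal
Summing the manipulated equations, ΔHrxn = (1)·(+12.1) + (2)·(-68.3) + (2)·(+19.6) + (-2)·(+7.9) = -101.1 kcal

ΔHrxn = -101.1 kcal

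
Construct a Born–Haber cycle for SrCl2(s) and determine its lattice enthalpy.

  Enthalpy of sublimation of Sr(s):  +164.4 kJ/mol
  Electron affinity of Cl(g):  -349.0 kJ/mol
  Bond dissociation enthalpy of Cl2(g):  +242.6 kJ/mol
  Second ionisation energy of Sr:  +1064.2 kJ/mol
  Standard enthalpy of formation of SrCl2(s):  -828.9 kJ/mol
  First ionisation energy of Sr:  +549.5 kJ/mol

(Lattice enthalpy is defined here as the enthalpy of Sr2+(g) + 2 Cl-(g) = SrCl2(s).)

ΔHf° = 1·ΔHsub + 1·(ΣIE) + 1·D(Cl2) + 2·EA + U
-828.9 = 1·(+164.4) + 1·(+1613.7) + 1·(+242.6) + 2·(-349.0) + U
U = -828.9 − (+1322.7) = -2151.6 kJ/mol

U = -2151.6 kJ/mol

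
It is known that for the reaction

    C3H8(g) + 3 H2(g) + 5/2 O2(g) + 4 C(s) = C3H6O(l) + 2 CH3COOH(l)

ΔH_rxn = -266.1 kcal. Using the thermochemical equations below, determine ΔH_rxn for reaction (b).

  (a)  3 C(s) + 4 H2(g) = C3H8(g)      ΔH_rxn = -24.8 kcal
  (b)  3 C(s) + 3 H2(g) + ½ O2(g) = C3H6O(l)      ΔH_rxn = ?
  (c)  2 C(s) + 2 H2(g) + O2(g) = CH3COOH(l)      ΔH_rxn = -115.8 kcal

(a) reversed (reverse to put C3H8(g) on the reactant side): +24.8 kcal
(b) as written (C3H6O(l) already on the product side): contributes x
(c) × 2 (×2 to match 2 CH3COOH(l) in the target): (2)·(-115.8) = -231.6 kcal
-266.1 = (+24.8) + (-231.6) + x
x = (-266.1 − (-206.8)) / (1) = -59.3 kcal

ΔH_rxn = -59.3 kcal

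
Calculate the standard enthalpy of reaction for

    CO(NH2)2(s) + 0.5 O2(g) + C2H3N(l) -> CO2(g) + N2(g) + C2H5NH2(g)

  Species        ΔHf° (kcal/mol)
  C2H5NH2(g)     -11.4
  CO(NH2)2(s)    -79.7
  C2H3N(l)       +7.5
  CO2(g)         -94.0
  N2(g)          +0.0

ΔH°rxn = -33.2 kcal/mol

Products: 1·(-94.0) + 1·(+0.0) + 1·(-11.4) = -105.4
Reactants: 1·(-79.7) + 1/2·(+0.0) + 1·(+7.5) = -72.2
ΔH°rxn = (-105.4) − (-72.2) = -33.2 kcal/mol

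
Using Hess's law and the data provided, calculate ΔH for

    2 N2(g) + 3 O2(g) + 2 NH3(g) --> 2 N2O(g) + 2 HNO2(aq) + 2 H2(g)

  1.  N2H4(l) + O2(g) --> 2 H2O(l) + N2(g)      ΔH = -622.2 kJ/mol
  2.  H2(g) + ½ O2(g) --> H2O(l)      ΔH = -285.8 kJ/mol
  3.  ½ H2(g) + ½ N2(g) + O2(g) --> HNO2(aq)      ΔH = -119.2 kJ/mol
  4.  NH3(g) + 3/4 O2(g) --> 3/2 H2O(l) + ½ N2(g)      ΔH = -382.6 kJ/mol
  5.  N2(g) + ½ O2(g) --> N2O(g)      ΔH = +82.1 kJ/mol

ΔH = 18.0 kJ/mol

eq. 1: not needed.
eq. 2 reversed and × 3: (-3)·(-285.8) = +857.4 kJ/mol
eq. 3 × 2: (2)·(-119.2) = -238.4 kJ/mol
eq. 4 × 2: (2)·(-382.6) = -765.2 kJ/mol
eq. 5 × 2: (2)·(+82.1) = +164.2 kJ/mol
By Hess's law, ΔH = (+857.4) + (-238.4) + (-765.2) + (+164.2) = 18.0 kJ/mol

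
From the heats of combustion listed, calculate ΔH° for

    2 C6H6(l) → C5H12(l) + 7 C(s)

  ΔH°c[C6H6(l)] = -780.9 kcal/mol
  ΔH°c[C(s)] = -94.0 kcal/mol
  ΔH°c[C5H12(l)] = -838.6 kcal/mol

ΔH° = -65.2 kcal/mol

Using ΔH = Σ nΔHc°(reactants) − Σ nΔHc°(products):
= [2·(-780.9)] − [1·(-838.6) + 7·(-94.0)]
= -65.2 kcal/mol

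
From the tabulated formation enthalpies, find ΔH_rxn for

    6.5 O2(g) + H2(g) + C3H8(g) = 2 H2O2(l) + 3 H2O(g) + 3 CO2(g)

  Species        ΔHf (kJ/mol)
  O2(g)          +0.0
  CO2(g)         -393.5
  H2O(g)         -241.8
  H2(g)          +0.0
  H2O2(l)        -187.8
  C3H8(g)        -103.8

ΔH_rxn = -2177.7 kJ/mol

Products: 2·(-187.8) + 3·(-241.8) + 3·(-393.5) = -2281.5
Reactants: 13/2·(+0.0) + 1·(+0.0) + 1·(-103.8) = -103.8
ΔH_rxn = (-2281.5) − (-103.8) = -2177.7 kJ/mol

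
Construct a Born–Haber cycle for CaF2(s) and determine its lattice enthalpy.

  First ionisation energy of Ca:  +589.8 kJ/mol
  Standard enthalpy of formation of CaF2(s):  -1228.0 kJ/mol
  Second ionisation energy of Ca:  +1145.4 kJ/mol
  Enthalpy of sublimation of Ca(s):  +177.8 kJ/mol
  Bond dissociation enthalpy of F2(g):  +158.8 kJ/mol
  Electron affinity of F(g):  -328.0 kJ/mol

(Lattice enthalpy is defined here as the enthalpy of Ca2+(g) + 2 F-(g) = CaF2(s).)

U = -2643.8 kJ/mol

ΔHf° = 1·ΔHsub + 1·(ΣIE) + 1·D(F2) + 2·EA + U
-1228.0 = 1·(+177.8) + 1·(+1735.2) + 1·(+158.8) + 2·(-328.0) + U
U = -1228.0 − (+1415.8) = -2643.8 kJ/mol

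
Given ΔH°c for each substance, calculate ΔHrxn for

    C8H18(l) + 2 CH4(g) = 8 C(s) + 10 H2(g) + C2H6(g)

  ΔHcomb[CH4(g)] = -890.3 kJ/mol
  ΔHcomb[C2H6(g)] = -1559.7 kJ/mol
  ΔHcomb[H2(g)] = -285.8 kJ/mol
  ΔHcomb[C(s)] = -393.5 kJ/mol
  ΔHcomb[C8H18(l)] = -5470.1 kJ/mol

Using ΔH = Σ nΔHc°(reactants) − Σ nΔHc°(products):
= [1·(-5470.1) + 2·(-890.3)] − [8·(-393.5) + 10·(-285.8) + 1·(-1559.7)]
= 315.0 kJ/mol

ΔHrxn = 315.0 kJ/mol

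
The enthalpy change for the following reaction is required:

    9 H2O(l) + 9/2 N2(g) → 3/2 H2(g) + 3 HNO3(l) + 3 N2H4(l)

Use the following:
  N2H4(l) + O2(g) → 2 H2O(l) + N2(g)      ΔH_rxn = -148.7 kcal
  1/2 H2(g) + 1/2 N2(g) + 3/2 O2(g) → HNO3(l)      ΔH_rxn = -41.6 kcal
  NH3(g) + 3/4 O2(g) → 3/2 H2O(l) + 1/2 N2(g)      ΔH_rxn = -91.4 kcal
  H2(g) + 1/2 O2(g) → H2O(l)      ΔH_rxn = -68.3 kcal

ΔH_rxn = 526.2 kcal

equation 1 reversed and × 3 (reverse to put N2H4(l) on the product side; scale by 3 for the 3 N2H4(l)): (-3)·(-148.7) = +446.1 kcal
equation 2 × 3 (×3 to match 3 HNO3(l) in the target): (3)·(-41.6) = -124.8 kcal
equation 3: not needed (NH3(g) appears nowhere else).
equation 4 reversed and × 3: (-3)·(-68.3) = +204.9 kcal
ΔH_rxn = (-3)·(-148.7) + (3)·(-41.6) + (-3)·(-68.3) = 526.2 kcal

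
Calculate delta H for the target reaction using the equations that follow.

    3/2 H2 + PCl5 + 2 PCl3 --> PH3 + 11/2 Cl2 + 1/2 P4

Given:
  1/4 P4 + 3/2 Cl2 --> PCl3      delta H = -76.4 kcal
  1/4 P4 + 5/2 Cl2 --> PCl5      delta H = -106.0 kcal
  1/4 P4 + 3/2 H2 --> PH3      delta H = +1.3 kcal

delta H = 260.1 kcal

equation 1 reversed and × 2: (-2)·(-76.4) = +152.8 kcal
equation 2 reversed: +106.0 kcal
equation 3 as written: +1.3 kcal
Combining the equations, delta H = (+152.8) + (+106.0) + (+1.3) = 260.1 kcal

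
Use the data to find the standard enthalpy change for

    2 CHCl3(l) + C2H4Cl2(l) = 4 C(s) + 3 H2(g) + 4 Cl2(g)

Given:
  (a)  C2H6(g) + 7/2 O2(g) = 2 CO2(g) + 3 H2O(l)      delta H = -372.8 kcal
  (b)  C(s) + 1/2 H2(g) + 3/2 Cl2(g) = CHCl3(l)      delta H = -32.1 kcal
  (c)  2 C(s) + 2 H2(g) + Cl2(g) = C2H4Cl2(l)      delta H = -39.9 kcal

delta H = 104.1 kcal

(a): not needed.
(b) reversed and × 2: (-2)·(-32.1) = +64.2 kcal
(c) reversed: +39.9 kcal
delta H = (-2)·(-32.1) + (-1)·(-39.9) = 104.1 kcal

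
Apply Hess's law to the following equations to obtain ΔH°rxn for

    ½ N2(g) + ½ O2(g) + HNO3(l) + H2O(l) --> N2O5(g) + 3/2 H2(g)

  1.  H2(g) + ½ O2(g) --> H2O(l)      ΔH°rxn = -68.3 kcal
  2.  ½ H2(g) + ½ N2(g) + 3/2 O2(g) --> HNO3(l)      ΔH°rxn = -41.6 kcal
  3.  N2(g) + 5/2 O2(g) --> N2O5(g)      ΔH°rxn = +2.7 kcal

eq. 1 reversed (H2O(l) must end up as a reactant): +68.3 kcal
eq. 2 reversed (reverse to put HNO3(l) on the reactant side): +41.6 kcal
eq. 3 as written (N2O5(g) already on the product side): +2.7 kcal
ΔH°rxn = (-1)·(-68.3) + (-1)·(-41.6) + (1)·(+2.7) = 112.6 kcal

ΔH°rxn = 112.6 kcal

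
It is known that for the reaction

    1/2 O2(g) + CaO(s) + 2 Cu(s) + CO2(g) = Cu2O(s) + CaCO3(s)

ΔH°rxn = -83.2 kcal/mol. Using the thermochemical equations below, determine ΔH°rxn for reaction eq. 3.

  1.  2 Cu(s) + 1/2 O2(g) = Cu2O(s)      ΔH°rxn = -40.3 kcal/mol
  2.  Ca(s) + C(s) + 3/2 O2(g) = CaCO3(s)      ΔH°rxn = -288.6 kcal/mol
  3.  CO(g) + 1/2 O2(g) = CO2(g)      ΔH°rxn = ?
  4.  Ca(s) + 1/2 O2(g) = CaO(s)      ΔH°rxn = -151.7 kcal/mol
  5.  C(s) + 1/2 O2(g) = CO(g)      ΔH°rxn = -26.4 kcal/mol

ΔH°rxn = -67.6 kcal/mol

eq. 1 as written: -40.3 kcal/mol
eq. 2 as written: -288.6 kcal/mol
eq. 3 reversed: contributes −x
eq. 4 reversed: +151.7 kcal/mol
eq. 5 reversed: +26.4 kcal/mol
-83.2 = (-40.3) + (-288.6) + (+151.7) + (+26.4) − x
x = (-83.2 − (-150.8)) / (-1) = -67.6 kcal/mol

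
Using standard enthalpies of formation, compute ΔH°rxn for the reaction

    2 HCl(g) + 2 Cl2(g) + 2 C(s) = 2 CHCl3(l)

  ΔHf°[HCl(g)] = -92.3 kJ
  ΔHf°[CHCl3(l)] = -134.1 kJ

Products: 2·(-134.1) = -268.2
Reactants: 2·(-92.3) + 2·(+0.0) + 2·(+0.0) = -184.6
ΔH°rxn = (-268.2) − (-184.6) = -83.6 kJ

ΔH°rxn = -83.6 kJ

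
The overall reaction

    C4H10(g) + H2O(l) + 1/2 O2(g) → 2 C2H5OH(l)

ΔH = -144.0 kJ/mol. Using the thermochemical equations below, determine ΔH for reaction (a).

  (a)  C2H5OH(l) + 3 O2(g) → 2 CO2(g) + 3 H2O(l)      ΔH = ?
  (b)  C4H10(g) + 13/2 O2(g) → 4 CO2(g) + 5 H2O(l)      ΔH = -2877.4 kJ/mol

ΔH = -1366.7 kJ/mol

(a) reversed and × 2: contributes −2·x
(b) as written: -2877.4 kJ/mol
-144.0 = (-2877.4) − 2·x
x = (-144.0 − (-2877.4)) / (-2) = -1366.7 kJ/mol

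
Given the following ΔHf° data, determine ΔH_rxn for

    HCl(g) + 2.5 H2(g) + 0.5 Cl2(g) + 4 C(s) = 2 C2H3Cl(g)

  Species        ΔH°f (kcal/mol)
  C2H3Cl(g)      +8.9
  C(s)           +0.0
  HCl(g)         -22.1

Products: 2·(+8.9) = +17.8
Reactants: 1·(-22.1) + 5/2·(+0.0) + 1/2·(+0.0) + 4·(+0.0) = -22.1
ΔH_rxn = (+17.8) − (-22.1) = 39.9 kcal/mol

ΔH_rxn = 39.9 kcal/mol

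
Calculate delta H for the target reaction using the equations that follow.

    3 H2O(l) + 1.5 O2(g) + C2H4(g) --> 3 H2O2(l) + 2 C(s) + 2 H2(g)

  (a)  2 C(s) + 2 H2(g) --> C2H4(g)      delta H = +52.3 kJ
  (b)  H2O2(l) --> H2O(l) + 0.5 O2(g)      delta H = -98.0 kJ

(a) reversed (reverse to put C2H4(g) on the reactant side): -52.3 kJ
(b) reversed and × 3 (reverse to put H2O2(l) on the product side; ×3 to match 3 H2O2(l) in the target): (-3)·(-98.0) = +294.0 kJ
By Hess's law, delta H = (-1)·(+52.3) + (-3)·(-98.0) = 241.7 kJ

delta H = 241.7 kJ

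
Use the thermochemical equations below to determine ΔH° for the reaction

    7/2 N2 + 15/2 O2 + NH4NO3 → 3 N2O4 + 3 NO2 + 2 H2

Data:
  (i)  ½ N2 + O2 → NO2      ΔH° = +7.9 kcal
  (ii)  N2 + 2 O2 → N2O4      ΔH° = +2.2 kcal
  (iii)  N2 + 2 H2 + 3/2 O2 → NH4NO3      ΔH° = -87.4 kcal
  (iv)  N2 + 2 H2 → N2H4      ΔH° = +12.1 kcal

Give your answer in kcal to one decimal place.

ΔH° = 117.7 kcal

(i) × 3: (3)·(+7.9) = +23.7 kcal
(ii) × 3: (3)·(+2.2) = +6.6 kcal
(iii) reversed: +87.4 kcal
(iv): not needed.
Combining the equations, ΔH° = (3)·(+7.9) + (3)·(+2.2) + (-1)·(-87.4) = 117.7 kcal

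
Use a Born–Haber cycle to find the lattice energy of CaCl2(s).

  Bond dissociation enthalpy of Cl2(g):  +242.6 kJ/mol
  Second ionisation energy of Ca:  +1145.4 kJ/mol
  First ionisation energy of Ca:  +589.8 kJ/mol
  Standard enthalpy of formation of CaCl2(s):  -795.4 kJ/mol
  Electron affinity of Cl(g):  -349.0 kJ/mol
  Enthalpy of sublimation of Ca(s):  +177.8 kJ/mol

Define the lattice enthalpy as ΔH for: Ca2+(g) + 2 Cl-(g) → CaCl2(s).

ΔHf° = 1·ΔHsub + 1·(ΣIE) + 1·D(Cl2) + 2·EA + U
-795.4 = 1·(+177.8) + 1·(+1735.2) + 1·(+242.6) + 2·(-349.0) + U
U = -795.4 − (+1457.6) = -2253.0 kJ/mol

U = -2253.0 kJ/mol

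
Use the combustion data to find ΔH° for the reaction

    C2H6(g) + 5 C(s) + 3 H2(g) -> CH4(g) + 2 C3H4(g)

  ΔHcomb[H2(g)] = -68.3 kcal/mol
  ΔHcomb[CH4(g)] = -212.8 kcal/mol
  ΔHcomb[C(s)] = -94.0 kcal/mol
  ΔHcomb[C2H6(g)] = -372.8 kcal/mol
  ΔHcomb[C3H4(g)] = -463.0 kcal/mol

ΔH° = 91.1 kcal/mol

With combustion enthalpies, reactants minus products:
= [1·(-372.8) + 5·(-94.0) + 3·(-68.3)] − [1·(-212.8) + 2·(-463.0)]
= 91.1 kcal/mol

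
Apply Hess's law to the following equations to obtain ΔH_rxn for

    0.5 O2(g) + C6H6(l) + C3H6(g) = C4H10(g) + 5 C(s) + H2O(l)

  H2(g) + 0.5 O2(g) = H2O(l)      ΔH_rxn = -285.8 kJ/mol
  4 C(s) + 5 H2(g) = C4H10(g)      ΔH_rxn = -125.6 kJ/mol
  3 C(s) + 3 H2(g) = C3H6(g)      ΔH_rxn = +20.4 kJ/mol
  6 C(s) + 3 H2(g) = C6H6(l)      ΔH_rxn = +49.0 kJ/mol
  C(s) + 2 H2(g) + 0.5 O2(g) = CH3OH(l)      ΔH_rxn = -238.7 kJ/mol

ΔH_rxn = -480.8 kJ/mol

equation 1 as written (H2O(l) already on the product side): -285.8 kJ/mol
equation 2 as written (C4H10(g) already on the product side): -125.6 kJ/mol
equation 3 reversed (reverse to put C3H6(g) on the reactant side): -20.4 kJ/mol
equation 4 reversed (reverse to put C6H6(l) on the reactant side): -49.0 kJ/mol
equation 5: not needed (CH3OH(l) appears nowhere else).
Combining the equations, ΔH_rxn = (1)·(-285.8) + (1)·(-125.6) + (-1)·(+20.4) + (-1)·(+49.0) = -480.8 kJ/mol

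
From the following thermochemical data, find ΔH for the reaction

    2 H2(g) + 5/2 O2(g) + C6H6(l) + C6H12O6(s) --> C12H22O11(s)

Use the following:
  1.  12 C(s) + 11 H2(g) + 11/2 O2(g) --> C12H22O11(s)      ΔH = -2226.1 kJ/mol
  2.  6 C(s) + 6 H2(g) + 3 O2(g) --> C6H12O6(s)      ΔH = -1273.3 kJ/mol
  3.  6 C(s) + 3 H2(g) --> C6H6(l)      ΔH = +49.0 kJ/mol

ΔH = -1001.8 kJ/mol

eq. 1 as written (C12H22O11(s) already on the product side): -2226.1 kJ/mol
eq. 2 reversed (reverse to put C6H12O6(s) on the reactant side): +1273.3 kJ/mol
eq. 3 reversed (reverse to put C6H6(l) on the reactant side): -49.0 kJ/mol
ΔH = (1)·(-2226.1) + (-1)·(-1273.3) + (-1)·(+49.0) = -1001.8 kJ/mol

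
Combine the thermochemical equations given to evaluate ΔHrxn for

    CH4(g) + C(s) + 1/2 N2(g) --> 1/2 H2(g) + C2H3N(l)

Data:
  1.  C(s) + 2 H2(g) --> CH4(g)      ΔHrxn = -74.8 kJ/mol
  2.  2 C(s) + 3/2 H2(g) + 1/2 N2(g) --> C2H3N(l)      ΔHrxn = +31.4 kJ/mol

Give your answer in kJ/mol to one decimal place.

ΔHrxn = 106.2 kJ/mol

eq. 1 reversed (reverse to put CH4(g) on the reactant side): +74.8 kJ/mol
eq. 2 as written (C2H3N(l) already on the product side): +31.4 kJ/mol
Since enthalpy is a state function, ΔHrxn = (-1)·(-74.8) + (1)·(+31.4) = 106.2 kJ/mol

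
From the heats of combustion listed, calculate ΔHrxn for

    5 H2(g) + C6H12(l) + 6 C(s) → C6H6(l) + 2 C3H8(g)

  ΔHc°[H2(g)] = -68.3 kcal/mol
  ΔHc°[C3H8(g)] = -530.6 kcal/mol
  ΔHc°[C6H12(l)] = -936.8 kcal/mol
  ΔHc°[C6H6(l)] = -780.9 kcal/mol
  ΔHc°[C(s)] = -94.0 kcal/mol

Using ΔH = Σ nΔHc°(reactants) − Σ nΔHc°(products):
= [5·(-68.3) + 1·(-936.8) + 6·(-94.0)] − [1·(-780.9) + 2·(-530.6)]
= -0.2 kcal/mol

ΔHrxn = -0.2 kcal/mol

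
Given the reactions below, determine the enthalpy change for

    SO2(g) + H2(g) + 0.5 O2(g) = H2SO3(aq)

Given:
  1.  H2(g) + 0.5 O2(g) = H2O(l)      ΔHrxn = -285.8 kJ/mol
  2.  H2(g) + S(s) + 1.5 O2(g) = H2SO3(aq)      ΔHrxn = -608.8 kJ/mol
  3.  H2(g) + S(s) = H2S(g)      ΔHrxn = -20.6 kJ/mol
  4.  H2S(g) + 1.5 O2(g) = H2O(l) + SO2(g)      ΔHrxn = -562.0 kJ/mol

ΔHrxn = -312.0 kJ/mol

eq. 1 as written: -285.8 kJ/mol
eq. 2 as written (H2SO3(aq) already on the product side): -608.8 kJ/mol
eq. 3 reversed: +20.6 kJ/mol
eq. 4 reversed (reverse to put SO2(g) on the reactant side): +562.0 kJ/mol
By Hess's law, ΔHrxn = (-285.8) + (-608.8) + (+20.6) + (+562.0) = -312.0 kJ/mol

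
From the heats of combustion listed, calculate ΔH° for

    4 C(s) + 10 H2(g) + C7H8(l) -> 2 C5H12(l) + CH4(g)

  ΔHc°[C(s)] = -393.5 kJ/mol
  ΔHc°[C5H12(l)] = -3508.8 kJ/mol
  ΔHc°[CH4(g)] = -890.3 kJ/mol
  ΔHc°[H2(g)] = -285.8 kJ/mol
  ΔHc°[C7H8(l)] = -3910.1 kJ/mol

ΔH° = -434.2 kJ/mol

Using ΔH = Σ nΔHc°(reactants) − Σ nΔHc°(products):
= [4·(-393.5) + 10·(-285.8) + 1·(-3910.1)] − [2·(-3508.8) + 1·(-890.3)]
= -434.2 kJ/mol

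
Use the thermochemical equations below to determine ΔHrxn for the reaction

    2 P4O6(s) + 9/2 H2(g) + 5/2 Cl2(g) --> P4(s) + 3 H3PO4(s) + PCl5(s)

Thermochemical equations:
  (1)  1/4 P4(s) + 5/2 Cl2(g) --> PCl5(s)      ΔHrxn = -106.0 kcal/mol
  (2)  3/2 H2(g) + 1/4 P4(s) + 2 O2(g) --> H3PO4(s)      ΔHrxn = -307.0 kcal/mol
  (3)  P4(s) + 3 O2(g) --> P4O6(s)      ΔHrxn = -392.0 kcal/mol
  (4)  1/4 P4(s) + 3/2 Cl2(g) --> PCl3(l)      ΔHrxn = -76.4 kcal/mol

(1) as written: -106.0 kcal/mol
(2) × 3: (3)·(-307.0) = -921.0 kcal/mol
(3) reversed and × 2: (-2)·(-392.0) = +784.0 kcal/mol
(4): not needed.
ΔHrxn = (1)·(-106.0) + (3)·(-307.0) + (-2)·(-392.0) = -243.0 kcal/mol

ΔHrxn = -243.0 kcal/mol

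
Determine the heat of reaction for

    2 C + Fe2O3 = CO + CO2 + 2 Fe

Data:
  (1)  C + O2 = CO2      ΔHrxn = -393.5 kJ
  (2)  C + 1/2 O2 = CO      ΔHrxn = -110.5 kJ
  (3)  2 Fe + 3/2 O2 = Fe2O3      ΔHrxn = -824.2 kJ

ΔHrxn = 320.2 kJ

(1) as written: -393.5 kJ
(2) as written: -110.5 kJ
(3) reversed: +824.2 kJ
ΔHrxn = (1)·(-393.5) + (1)·(-110.5) + (-1)·(-824.2) = 320.2 kJ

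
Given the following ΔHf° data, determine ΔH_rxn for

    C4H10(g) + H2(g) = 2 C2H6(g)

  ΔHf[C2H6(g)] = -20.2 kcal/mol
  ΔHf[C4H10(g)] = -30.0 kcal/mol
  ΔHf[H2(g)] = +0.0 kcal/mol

Products: 2·(-20.2) = -40.4
Reactants: 1·(-30.0) + 1·(+0.0) = -30.0
ΔH_rxn = (-40.4) − (-30.0) = -10.4 kcal/mol

ΔH_rxn = -10.4 kcal/mol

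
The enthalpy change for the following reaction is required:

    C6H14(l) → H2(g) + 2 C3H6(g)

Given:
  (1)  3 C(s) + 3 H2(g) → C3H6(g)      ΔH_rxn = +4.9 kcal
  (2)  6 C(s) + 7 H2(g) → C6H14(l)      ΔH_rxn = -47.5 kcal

(1) × 2: (2)·(+4.9) = +9.8 kcal
(2) reversed: +47.5 kcal
Since enthalpy is a state function, ΔH_rxn = (2)·(+4.9) + (-1)·(-47.5) = 57.3 kcal

ΔH_rxn = 57.3 kcal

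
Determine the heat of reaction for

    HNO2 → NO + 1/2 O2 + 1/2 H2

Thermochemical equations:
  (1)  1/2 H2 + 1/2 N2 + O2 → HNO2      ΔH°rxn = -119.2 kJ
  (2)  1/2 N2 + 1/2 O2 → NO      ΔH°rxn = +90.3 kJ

(1) reversed (HNO2 must end up as a reactant): +119.2 kJ
(2) as written (NO already on the product side): +90.3 kJ
ΔH°rxn = (+119.2) + (+90.3) = 209.5 kJ

ΔH°rxn = 209.5 kJ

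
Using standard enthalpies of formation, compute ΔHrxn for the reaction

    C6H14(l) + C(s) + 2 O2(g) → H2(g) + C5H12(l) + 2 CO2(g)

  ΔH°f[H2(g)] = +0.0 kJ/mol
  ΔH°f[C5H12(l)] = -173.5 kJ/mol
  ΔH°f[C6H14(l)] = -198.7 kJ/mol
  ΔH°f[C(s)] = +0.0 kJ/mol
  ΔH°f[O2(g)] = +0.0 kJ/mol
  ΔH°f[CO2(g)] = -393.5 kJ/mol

ΔH°rxn = Σ nΔHf°(products) − Σ nΔHf°(reactants).
Products: 1·(+0.0) + 1·(-173.5) + 2·(-393.5) = -960.5
Reactants: 1·(-198.7) + 1·(+0.0) + 2·(+0.0) = -198.7
ΔHrxn = (-960.5) − (-198.7) = -761.8 kJ/mol

ΔHrxn = -761.8 kJ/mol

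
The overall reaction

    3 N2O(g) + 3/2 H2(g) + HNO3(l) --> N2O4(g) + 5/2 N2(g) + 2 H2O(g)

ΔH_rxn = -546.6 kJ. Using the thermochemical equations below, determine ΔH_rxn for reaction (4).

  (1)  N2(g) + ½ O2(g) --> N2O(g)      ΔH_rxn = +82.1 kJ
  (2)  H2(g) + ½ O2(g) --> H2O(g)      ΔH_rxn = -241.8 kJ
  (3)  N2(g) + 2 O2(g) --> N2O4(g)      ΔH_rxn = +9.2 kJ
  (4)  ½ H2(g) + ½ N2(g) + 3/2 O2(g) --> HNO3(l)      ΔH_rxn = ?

ΔH_rxn = -174.1 kJ

(1) reversed and × 3 (reverse to put N2O(g) on the reactant side; ×3 to match 3 N2O(g) in the target): (-3)·(+82.1) = -246.3 kJ
(2) × 2 (scale by 2 for the 2 H2O(g)): (2)·(-241.8) = -483.6 kJ
(3) as written (N2O4(g) already on the product side): +9.2 kJ
(4) reversed (HNO3(l) must end up as a reactant): contributes −x
-546.6 = (-246.3) + (-483.6) + (+9.2) − x
x = (-546.6 − (-720.7)) / (-1) = -174.1 kJ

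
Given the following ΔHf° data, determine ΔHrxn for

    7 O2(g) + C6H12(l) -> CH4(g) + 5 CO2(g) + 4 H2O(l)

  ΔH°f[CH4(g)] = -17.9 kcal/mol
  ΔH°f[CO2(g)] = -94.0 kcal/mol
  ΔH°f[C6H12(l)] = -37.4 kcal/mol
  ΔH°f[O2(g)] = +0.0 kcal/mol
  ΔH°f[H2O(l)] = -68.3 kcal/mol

ΔHrxn = -723.7 kcal/mol

Products: 1·(-17.9) + 5·(-94.0) + 4·(-68.3) = -761.1
Reactants: 7·(+0.0) + 1·(-37.4) = -37.4
ΔHrxn = (-761.1) − (-37.4) = -723.7 kcal/mol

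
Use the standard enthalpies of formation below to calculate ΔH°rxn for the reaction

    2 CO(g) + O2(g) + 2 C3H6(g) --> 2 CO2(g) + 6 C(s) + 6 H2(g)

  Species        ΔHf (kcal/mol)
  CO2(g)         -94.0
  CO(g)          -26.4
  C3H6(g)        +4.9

ΔH°rxn = -145.0 kcal/mol

ΔH°rxn = Σ nΔHf°(products) − Σ nΔHf°(reactants).
Products: 2·(-94.0) + 6·(+0.0) + 6·(+0.0) = -188.0
Reactants: 2·(-26.4) + 1·(+0.0) + 2·(+4.9) = -43.0
ΔH°rxn = (-188.0) − (-43.0) = -145.0 kcal/mol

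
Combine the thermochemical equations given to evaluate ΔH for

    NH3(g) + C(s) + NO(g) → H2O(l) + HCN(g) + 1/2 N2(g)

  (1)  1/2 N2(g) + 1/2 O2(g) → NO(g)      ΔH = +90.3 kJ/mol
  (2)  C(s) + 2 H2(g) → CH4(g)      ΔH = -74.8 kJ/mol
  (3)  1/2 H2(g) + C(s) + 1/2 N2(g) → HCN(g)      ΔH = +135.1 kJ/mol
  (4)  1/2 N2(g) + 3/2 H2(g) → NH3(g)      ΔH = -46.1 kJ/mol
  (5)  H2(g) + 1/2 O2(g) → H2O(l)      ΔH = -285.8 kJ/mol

ΔH = -194.9 kJ/mol

(1) reversed: -90.3 kJ/mol
(2): not needed.
(3) as written: +135.1 kJ/mol
(4) reversed: +46.1 kJ/mol
(5) as written: -285.8 kJ/mol
ΔH = (-90.3) + (+135.1) + (+46.1) + (-285.8) = -194.9 kJ/mol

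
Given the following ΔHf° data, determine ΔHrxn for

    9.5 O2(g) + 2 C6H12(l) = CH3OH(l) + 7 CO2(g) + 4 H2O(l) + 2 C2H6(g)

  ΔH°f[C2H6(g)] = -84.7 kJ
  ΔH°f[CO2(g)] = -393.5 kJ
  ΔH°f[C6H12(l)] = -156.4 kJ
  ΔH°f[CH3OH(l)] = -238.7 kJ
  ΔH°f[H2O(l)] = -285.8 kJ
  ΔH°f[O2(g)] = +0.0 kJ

ΔH°rxn = Σ nΔHf°(products) − Σ nΔHf°(reactants).
Products: 1·(-238.7) + 7·(-393.5) + 4·(-285.8) + 2·(-84.7) = -4305.8
Reactants: 19/2·(+0.0) + 2·(-156.4) = -312.8
ΔHrxn = (-4305.8) − (-312.8) = -3993.0 kJ

ΔHrxn = -3993.0 kJ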